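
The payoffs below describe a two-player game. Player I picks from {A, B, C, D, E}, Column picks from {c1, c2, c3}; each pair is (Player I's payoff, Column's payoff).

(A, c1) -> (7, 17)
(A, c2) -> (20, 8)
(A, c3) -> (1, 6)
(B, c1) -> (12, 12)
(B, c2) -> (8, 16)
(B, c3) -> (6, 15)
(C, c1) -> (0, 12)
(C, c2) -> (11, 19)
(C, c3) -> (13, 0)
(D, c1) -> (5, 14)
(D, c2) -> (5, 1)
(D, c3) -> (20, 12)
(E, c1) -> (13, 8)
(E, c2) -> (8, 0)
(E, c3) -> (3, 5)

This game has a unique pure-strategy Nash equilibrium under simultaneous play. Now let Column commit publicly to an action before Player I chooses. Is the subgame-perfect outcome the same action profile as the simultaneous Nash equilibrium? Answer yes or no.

Solve by backward induction (Column leads).
- c1: BR = E, leader payoff 8.
- c2: BR = A, leader payoff 8.
- c3: BR = D, leader payoff 12.
Maximizing over 8, 8, 12, Column chooses c3. Subgame-perfect outcome: (D, c3) with payoffs (20, 12).
Under simultaneous play:
Player I's best replies: c1→E; c2→A; c3→D.
Column's best replies: A→c1; B→c2; C→c2; D→c1; E→c1.
Only (E, c1) has each player best-responding; Nash payoffs (13, 8).
Sequential outcome (D, c3) differs from the Nash profile (E, c1).

no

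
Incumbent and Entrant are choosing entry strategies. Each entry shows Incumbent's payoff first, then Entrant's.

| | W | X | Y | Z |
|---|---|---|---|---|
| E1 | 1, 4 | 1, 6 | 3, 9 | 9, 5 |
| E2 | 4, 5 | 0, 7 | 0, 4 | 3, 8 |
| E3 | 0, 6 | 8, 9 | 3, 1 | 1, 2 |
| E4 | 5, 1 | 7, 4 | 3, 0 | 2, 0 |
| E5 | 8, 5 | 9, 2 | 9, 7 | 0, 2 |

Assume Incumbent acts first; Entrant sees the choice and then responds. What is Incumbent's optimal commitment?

E5

Work backward from Entrant's decision.
- E1: BR = Y, leader payoff 3.
- E2: BR = Z, leader payoff 3.
- E3: BR = X, leader payoff 8.
- E4: BR = X, leader payoff 7.
- E5: BR = Y, leader payoff 9.
Among 3, 3, 8, 7, 9, the best is 9 at E5. Subgame-perfect outcome: (E5, Y) with payoffs (9, 7).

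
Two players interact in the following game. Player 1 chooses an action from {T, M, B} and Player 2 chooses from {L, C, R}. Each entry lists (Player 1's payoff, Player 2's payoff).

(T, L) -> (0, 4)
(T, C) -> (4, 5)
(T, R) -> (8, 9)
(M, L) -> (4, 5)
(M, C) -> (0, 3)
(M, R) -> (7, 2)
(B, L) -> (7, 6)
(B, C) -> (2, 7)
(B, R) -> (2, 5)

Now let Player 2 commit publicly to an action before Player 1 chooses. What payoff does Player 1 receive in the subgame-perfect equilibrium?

8

Player 1 best-responds to each possible Player 2 move:
- L: BR = B, leader payoff 6.
- C: BR = T, leader payoff 5.
- R: BR = T, leader payoff 9.
Among 6, 5, 9, the best is 9 at R. Subgame-perfect outcome: (T, R) with payoffs (8, 9).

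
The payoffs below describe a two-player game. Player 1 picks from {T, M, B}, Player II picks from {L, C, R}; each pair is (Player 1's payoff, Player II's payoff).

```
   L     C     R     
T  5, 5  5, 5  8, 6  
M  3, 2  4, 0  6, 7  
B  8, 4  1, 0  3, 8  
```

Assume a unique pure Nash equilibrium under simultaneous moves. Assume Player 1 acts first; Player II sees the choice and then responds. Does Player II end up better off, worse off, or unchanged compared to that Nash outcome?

Work backward from Player II's decision.
- T: Player II compares 5, 5, 6 and picks R; Player 1 would get 8.
- M: Player II compares 2, 0, 7 and picks R; Player 1 would get 6.
- B: Player II compares 4, 0, 8 and picks R; Player 1 would get 3.
Among 8, 6, 3, the best is 8 at T. Subgame-perfect outcome: (T, R) with payoffs (8, 6).
Under simultaneous play:
Player 1's best replies: L→B; C→T; R→T.
Player II's best replies: T→R; M→R; B→R.
Only (T, R) has each player best-responding; Nash payoffs (8, 6).
Player II earns 6 sequentially versus 6 at the Nash outcome: unchanged.

unchanged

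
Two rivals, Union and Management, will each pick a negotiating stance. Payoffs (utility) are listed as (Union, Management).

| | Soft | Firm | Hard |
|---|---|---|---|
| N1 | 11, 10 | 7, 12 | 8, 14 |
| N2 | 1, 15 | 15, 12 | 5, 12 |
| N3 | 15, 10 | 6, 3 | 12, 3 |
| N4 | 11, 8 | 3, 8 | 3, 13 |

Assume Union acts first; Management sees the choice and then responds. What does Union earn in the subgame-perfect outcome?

15

Management best-responds to each possible Union move:
- N1 → Management plays Hard (best of 10, 12, 14); Union gets 8.
- N2 → Management plays Soft (best of 15, 12, 12); Union gets 1.
- N3 → Management plays Soft (best of 10, 3, 3); Union gets 15.
- N4 → Management plays Hard (best of 8, 8, 13); Union gets 3.
Among 8, 1, 15, 3, the best is 15 at N3. Subgame-perfect outcome: (N3, Soft) with payoffs (15, 10).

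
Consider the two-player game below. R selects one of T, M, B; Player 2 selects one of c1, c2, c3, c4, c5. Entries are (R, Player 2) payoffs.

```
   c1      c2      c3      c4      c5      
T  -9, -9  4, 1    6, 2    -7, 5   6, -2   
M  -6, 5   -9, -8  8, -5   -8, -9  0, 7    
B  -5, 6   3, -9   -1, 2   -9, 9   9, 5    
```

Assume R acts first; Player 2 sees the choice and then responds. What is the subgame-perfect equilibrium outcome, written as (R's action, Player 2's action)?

(M, c5)

Work backward from Player 2's decision.
- T: Player 2 compares -9, 1, 2, 5, -2 and picks c4; R would get -7.
- M: Player 2 compares 5, -8, -5, -9, 7 and picks c5; R would get 0.
- B: Player 2 compares 6, -9, 2, 9, 5 and picks c4; R would get -9.
Maximizing over -7, 0, -9, R chooses M. Subgame-perfect outcome: (M, c5) with payoffs (0, 7).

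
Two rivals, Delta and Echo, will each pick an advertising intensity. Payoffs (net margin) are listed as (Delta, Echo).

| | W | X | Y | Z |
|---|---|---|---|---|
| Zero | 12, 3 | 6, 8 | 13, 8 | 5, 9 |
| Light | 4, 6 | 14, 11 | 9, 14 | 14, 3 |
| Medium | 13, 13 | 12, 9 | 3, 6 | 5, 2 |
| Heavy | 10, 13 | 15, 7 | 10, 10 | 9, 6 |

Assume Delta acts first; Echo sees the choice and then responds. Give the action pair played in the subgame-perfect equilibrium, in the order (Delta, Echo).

Solve by backward induction (Delta leads).
- Zero → Echo plays Z (best of 3, 8, 8, 9); Delta gets 5.
- Light → Echo plays Y (best of 6, 11, 14, 3); Delta gets 9.
- Medium → Echo plays W (best of 13, 9, 6, 2); Delta gets 13.
- Heavy → Echo plays W (best of 13, 7, 10, 6); Delta gets 10.
Among 5, 9, 13, 10, the best is 13 at Medium. Subgame-perfect outcome: (Medium, W) with payoffs (13, 13).

(Medium, W)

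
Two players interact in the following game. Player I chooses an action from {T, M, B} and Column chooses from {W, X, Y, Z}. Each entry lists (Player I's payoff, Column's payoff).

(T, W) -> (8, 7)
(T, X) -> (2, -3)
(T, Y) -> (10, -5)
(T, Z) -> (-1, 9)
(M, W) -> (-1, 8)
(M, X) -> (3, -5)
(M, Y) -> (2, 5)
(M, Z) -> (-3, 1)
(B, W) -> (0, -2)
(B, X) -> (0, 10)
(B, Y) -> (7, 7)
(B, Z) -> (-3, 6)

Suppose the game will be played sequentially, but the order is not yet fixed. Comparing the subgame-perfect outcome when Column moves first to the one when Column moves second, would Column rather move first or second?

If Player I leads: Column's best replies are T→Z, M→W, B→X; Player I's induced payoffs -1, -1, 0; outcome (B, X), payoffs (0, 10).
If Column leads: Player I's best replies are W→T, X→M, Y→T, Z→T; Column's induced payoffs 7, -5, -5, 9; outcome (T, Z), payoffs (-1, 9).
Column gets 9 moving first and 10 moving second, so Column prefers to move second.

second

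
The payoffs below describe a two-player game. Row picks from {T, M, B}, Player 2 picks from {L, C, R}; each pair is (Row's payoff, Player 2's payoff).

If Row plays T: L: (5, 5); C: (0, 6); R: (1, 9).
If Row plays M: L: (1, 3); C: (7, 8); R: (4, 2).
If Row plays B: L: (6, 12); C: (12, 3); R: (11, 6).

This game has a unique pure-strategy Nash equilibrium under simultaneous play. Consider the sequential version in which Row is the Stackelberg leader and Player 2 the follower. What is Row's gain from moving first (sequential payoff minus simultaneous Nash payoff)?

1

Solve by backward induction (Row leads).
- T: Player 2 compares 5, 6, 9 and picks R; Row would get 1.
- M: Player 2 compares 3, 8, 2 and picks C; Row would get 7.
- B: Player 2 compares 12, 3, 6 and picks L; Row would get 6.
Maximizing over 1, 7, 6, Row chooses M. Subgame-perfect outcome: (M, C) with payoffs (7, 8).
Now find the simultaneous Nash equilibrium.
Row's best replies: L→B; C→B; R→B.
Player 2's best replies: T→R; M→C; B→L.
The unique mutual best reply is (B, L), giving (6, 12).
Row's commitment gain: 7 − 6 = 1.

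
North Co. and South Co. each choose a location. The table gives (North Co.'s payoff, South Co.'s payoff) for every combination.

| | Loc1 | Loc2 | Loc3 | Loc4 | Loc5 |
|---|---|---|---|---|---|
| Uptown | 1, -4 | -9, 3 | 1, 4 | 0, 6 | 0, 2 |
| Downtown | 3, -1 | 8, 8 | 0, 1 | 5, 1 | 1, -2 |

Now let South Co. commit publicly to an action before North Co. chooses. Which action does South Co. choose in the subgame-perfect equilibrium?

Solve by backward induction (South Co. leads).
- Loc1: North Co. compares 1, 3 and picks Downtown; South Co. would get -1.
- Loc2: North Co. compares -9, 8 and picks Downtown; South Co. would get 8.
- Loc3: North Co. compares 1, 0 and picks Uptown; South Co. would get 4.
- Loc4: North Co. compares 0, 5 and picks Downtown; South Co. would get 1.
- Loc5: North Co. compares 0, 1 and picks Downtown; South Co. would get -2.
Among -1, 8, 4, 1, -2, the best is 8 at Loc2. Subgame-perfect outcome: (Downtown, Loc2) with payoffs (8, 8).

Loc2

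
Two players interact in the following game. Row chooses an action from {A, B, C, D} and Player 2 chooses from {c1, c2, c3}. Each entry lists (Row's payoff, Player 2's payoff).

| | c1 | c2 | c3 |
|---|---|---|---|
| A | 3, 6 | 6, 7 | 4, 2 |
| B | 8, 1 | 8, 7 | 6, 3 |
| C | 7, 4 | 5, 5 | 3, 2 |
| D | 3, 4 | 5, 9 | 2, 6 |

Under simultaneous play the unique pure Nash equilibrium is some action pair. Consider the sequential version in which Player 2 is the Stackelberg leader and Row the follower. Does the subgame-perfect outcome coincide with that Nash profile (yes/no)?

Backward induction with Player 2 moving first.
- c1: Row compares 3, 8, 7, 3 and picks B; Player 2 would get 1.
- c2: Row compares 6, 8, 5, 5 and picks B; Player 2 would get 7.
- c3: Row compares 4, 6, 3, 2 and picks B; Player 2 would get 3.
Among 1, 7, 3, the best is 7 at c2. Subgame-perfect outcome: (B, c2) with payoffs (8, 7).
Now find the simultaneous Nash equilibrium.
Row's best replies: c1→B; c2→B; c3→B.
Player 2's best replies: A→c2; B→c2; C→c2; D→c2.
Only (B, c2) has each player best-responding; Nash payoffs (8, 7).
Sequential outcome (B, c2) coincides with the Nash profile (B, c2).

yes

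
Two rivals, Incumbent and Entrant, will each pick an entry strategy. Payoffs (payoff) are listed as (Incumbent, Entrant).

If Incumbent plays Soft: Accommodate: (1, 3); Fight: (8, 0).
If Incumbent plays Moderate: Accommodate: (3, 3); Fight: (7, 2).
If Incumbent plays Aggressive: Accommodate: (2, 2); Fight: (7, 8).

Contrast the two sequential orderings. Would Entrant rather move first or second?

If Incumbent leads: Entrant's best replies are Soft→Accommodate, Moderate→Accommodate, Aggressive→Fight; Incumbent's induced payoffs 1, 3, 7; outcome (Aggressive, Fight), payoffs (7, 8).
If Entrant leads: Incumbent's best replies are Accommodate→Moderate, Fight→Soft; Entrant's induced payoffs 3, 0; outcome (Moderate, Accommodate), payoffs (3, 3).
Entrant gets 3 moving first and 8 moving second, so Entrant prefers to move second.

second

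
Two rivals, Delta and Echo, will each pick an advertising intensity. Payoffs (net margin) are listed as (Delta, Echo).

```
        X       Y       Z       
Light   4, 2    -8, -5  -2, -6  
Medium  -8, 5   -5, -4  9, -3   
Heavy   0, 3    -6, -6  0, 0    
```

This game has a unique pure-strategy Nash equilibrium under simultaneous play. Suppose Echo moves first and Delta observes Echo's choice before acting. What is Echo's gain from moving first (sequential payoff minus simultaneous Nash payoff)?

Backward induction with Echo moving first.
- X: Delta compares 4, -8, 0 and picks Light; Echo would get 2.
- Y: Delta compares -8, -5, -6 and picks Medium; Echo would get -4.
- Z: Delta compares -2, 9, 0 and picks Medium; Echo would get -3.
Among 2, -4, -3, the best is 2 at X. Subgame-perfect outcome: (Light, X) with payoffs (4, 2).
Now find the simultaneous Nash equilibrium.
Delta's best replies: X→Light; Y→Medium; Z→Medium.
Echo's best replies: Light→X; Medium→X; Heavy→X.
Only (Light, X) has each player best-responding; Nash payoffs (4, 2).
Echo's commitment gain: 2 − 2 = 0.

0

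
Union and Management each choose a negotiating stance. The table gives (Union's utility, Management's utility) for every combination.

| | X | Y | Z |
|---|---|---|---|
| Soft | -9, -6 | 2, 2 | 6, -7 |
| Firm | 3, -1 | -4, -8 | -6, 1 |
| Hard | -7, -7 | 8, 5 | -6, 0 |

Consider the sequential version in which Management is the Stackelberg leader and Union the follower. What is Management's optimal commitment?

Y

Backward induction with Management moving first.
- X → Union plays Firm (best of -9, 3, -7); Management gets -1.
- Y → Union plays Hard (best of 2, -4, 8); Management gets 5.
- Z → Union plays Soft (best of 6, -6, -6); Management gets -7.
Maximizing over -1, 5, -7, Management chooses Y. Subgame-perfect outcome: (Hard, Y) with payoffs (8, 5).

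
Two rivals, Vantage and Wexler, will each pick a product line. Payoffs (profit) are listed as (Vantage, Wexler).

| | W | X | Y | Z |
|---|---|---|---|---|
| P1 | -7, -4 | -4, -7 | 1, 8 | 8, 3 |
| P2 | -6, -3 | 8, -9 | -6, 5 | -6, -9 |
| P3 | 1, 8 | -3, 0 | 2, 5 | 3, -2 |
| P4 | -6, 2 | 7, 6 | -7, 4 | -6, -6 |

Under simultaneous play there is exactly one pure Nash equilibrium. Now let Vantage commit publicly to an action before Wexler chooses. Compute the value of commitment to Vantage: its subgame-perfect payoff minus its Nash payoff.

Work backward from Wexler's decision.
- P1: Wexler compares -4, -7, 8, 3 and picks Y; Vantage would get 1.
- P2: Wexler compares -3, -9, 5, -9 and picks Y; Vantage would get -6.
- P3: Wexler compares 8, 0, 5, -2 and picks W; Vantage would get 1.
- P4: Wexler compares 2, 6, 4, -6 and picks X; Vantage would get 7.
Among 1, -6, 1, 7, the best is 7 at P4. Subgame-perfect outcome: (P4, X) with payoffs (7, 6).
Now find the simultaneous Nash equilibrium.
Vantage's best replies: W→P3; X→P2; Y→P3; Z→P1.
Wexler's best replies: P1→Y; P2→Y; P3→W; P4→X.
The unique mutual best reply is (P3, W), giving (1, 8).
Vantage's commitment gain: 7 − 1 = 6.

6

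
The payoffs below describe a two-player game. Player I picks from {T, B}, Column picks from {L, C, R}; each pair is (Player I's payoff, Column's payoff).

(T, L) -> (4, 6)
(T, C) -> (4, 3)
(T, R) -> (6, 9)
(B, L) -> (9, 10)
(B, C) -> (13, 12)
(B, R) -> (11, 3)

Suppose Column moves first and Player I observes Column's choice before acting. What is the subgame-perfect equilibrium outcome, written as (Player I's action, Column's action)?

Backward induction with Column moving first.
- L → Player I plays B (best of 4, 9); Column gets 10.
- C → Player I plays B (best of 4, 13); Column gets 12.
- R → Player I plays B (best of 6, 11); Column gets 3.
Maximizing over 10, 12, 3, Column chooses C. Subgame-perfect outcome: (B, C) with payoffs (13, 12).

(B, C)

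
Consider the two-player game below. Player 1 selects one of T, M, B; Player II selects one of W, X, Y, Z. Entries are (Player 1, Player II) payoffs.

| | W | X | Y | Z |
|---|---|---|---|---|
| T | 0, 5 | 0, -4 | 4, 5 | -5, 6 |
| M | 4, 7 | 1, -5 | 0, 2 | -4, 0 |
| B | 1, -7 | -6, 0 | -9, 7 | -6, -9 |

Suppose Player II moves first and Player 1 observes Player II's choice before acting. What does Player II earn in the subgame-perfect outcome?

7

Work backward from Player 1's decision.
- W: Player 1 compares 0, 4, 1 and picks M; Player II would get 7.
- X: Player 1 compares 0, 1, -6 and picks M; Player II would get -5.
- Y: Player 1 compares 4, 0, -9 and picks T; Player II would get 5.
- Z: Player 1 compares -5, -4, -6 and picks M; Player II would get 0.
Among 7, -5, 5, 0, the best is 7 at W. Subgame-perfect outcome: (M, W) with payoffs (4, 7).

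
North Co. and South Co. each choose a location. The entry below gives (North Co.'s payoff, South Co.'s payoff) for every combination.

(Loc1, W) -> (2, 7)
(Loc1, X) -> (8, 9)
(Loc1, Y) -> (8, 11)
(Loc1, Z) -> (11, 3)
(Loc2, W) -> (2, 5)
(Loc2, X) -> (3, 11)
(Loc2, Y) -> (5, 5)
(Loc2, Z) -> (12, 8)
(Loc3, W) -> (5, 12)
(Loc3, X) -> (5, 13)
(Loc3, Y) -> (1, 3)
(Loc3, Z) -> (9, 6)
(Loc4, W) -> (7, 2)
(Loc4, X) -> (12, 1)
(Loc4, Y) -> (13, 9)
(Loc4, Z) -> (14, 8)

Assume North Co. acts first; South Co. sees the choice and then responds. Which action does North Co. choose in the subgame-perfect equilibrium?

South Co. best-responds to each possible North Co. move:
- Loc1: BR = Y, leader payoff 8.
- Loc2: BR = X, leader payoff 3.
- Loc3: BR = X, leader payoff 5.
- Loc4: BR = Y, leader payoff 13.
Among 8, 3, 5, 13, the best is 13 at Loc4. Subgame-perfect outcome: (Loc4, Y) with payoffs (13, 9).

Loc4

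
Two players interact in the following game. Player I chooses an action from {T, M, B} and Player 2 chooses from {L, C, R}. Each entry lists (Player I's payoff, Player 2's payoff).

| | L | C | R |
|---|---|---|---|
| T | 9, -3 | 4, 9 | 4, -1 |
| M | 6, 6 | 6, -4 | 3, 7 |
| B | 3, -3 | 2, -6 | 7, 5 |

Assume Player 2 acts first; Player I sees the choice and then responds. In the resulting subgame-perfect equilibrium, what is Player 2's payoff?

Work backward from Player I's decision.
- L: Player I compares 9, 6, 3 and picks T; Player 2 would get -3.
- C: Player I compares 4, 6, 2 and picks M; Player 2 would get -4.
- R: Player I compares 4, 3, 7 and picks B; Player 2 would get 5.
Among -3, -4, 5, the best is 5 at R. Subgame-perfect outcome: (B, R) with payoffs (7, 5).

5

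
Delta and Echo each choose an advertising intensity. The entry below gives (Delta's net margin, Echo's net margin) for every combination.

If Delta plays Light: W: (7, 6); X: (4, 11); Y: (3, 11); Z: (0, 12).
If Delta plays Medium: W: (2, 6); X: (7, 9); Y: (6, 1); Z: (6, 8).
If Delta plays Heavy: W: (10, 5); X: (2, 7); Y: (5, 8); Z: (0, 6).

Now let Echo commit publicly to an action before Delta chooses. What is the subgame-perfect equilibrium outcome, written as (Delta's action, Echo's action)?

Work backward from Delta's decision.
- W: BR = Heavy, leader payoff 5.
- X: BR = Medium, leader payoff 9.
- Y: BR = Medium, leader payoff 1.
- Z: BR = Medium, leader payoff 8.
Among 5, 9, 1, 8, the best is 9 at X. Subgame-perfect outcome: (Medium, X) with payoffs (7, 9).

(Medium, X)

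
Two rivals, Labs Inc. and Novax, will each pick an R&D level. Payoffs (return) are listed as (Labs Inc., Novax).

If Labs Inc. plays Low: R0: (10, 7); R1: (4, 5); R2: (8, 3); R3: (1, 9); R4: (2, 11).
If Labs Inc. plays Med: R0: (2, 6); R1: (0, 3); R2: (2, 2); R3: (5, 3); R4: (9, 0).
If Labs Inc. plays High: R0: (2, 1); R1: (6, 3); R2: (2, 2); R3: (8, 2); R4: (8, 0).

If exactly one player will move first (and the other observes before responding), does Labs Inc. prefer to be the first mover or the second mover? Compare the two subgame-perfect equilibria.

second

If Labs Inc. leads: Novax's best replies are Low→R4, Med→R0, High→R1; Labs Inc.'s induced payoffs 2, 2, 6; outcome (High, R1), payoffs (6, 3).
If Novax leads: Labs Inc.'s best replies are R0→Low, R1→High, R2→Low, R3→High, R4→Med; Novax's induced payoffs 7, 3, 3, 2, 0; outcome (Low, R0), payoffs (10, 7).
Labs Inc. gets 6 moving first and 10 moving second, so Labs Inc. prefers to move second.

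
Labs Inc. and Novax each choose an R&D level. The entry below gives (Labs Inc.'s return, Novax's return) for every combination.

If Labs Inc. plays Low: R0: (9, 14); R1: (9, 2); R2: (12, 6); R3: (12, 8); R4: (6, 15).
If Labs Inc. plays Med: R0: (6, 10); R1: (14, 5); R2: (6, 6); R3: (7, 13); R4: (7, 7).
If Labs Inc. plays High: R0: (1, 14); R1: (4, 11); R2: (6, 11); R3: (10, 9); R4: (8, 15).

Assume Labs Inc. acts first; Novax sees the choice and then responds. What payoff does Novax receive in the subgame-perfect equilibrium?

15

Solve by backward induction (Labs Inc. leads).
- Low: Novax compares 14, 2, 6, 8, 15 and picks R4; Labs Inc. would get 6.
- Med: Novax compares 10, 5, 6, 13, 7 and picks R3; Labs Inc. would get 7.
- High: Novax compares 14, 11, 11, 9, 15 and picks R4; Labs Inc. would get 8.
Among 6, 7, 8, the best is 8 at High. Subgame-perfect outcome: (High, R4) with payoffs (8, 15).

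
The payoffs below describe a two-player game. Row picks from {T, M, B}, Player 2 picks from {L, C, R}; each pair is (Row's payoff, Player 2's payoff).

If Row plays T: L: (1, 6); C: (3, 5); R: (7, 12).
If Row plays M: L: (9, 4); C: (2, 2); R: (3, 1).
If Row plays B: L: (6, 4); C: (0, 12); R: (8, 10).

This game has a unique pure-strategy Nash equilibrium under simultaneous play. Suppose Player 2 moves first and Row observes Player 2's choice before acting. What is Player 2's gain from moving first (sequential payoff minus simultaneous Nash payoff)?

6

Backward induction with Player 2 moving first.
- L: BR = M, leader payoff 4.
- C: BR = T, leader payoff 5.
- R: BR = B, leader payoff 10.
Player 2's induced payoffs are 4, 5, 10, so Player 2 commits to R. Subgame-perfect outcome: (B, R) with payoffs (8, 10).
For the simultaneous game, intersect best replies.
Row's best replies: L→M; C→T; R→B.
Player 2's best replies: T→R; M→L; B→C.
The unique mutual best reply is (M, L), giving (9, 4).
Player 2's commitment gain: 10 − 4 = 6.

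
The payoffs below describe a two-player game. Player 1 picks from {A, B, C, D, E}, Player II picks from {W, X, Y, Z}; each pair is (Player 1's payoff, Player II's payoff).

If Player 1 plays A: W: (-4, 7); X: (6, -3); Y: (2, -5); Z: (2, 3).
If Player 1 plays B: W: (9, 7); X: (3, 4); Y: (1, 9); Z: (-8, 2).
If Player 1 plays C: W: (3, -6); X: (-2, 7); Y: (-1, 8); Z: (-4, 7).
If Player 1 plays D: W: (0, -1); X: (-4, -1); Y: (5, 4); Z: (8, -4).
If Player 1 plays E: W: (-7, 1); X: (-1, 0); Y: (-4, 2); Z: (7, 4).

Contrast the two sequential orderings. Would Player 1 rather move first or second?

If Player 1 leads: Player II's best replies are A→W, B→Y, C→Y, D→Y, E→Z; Player 1's induced payoffs -4, 1, -1, 5, 7; outcome (E, Z), payoffs (7, 4).
If Player II leads: Player 1's best replies are W→B, X→A, Y→D, Z→D; Player II's induced payoffs 7, -3, 4, -4; outcome (B, W), payoffs (9, 7).
Player 1 gets 7 moving first and 9 moving second, so Player 1 prefers to move second.

second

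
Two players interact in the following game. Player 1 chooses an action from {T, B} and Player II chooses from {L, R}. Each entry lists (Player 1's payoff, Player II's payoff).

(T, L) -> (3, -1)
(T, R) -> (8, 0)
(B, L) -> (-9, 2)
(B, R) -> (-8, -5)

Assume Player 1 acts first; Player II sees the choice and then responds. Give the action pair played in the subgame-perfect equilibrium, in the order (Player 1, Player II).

(T, R)

Solve by backward induction (Player 1 leads).
- T: BR = R, leader payoff 8.
- B: BR = L, leader payoff -9.
Among 8, -9, the best is 8 at T. Subgame-perfect outcome: (T, R) with payoffs (8, 0).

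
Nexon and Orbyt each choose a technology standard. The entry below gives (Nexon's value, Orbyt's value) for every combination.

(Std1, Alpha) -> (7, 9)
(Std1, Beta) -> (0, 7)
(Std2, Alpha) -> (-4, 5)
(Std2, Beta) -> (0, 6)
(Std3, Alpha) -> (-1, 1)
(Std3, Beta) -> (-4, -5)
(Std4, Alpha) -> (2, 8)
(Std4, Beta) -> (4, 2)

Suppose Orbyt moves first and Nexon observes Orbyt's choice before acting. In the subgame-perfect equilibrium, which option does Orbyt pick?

Backward induction with Orbyt moving first.
- Alpha: Nexon compares 7, -4, -1, 2 and picks Std1; Orbyt would get 9.
- Beta: Nexon compares 0, 0, -4, 4 and picks Std4; Orbyt would get 2.
Maximizing over 9, 2, Orbyt chooses Alpha. Subgame-perfect outcome: (Std1, Alpha) with payoffs (7, 9).

Alpha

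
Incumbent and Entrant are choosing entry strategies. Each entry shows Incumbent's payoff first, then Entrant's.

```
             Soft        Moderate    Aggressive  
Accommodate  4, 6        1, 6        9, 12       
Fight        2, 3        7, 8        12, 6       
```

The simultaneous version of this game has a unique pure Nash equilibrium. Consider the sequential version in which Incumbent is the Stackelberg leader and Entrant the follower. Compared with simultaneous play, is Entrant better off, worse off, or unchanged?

better off

Entrant best-responds to each possible Incumbent move:
- Accommodate: Entrant compares 6, 6, 12 and picks Aggressive; Incumbent would get 9.
- Fight: Entrant compares 3, 8, 6 and picks Moderate; Incumbent would get 7.
Maximizing over 9, 7, Incumbent chooses Accommodate. Subgame-perfect outcome: (Accommodate, Aggressive) with payoffs (9, 12).
Now find the simultaneous Nash equilibrium.
Incumbent's best replies: Soft→Accommodate; Moderate→Fight; Aggressive→Fight.
Entrant's best replies: Accommodate→Aggressive; Fight→Moderate.
Only (Fight, Moderate) has each player best-responding; Nash payoffs (7, 8).
Entrant earns 12 sequentially versus 8 at the Nash outcome: better off.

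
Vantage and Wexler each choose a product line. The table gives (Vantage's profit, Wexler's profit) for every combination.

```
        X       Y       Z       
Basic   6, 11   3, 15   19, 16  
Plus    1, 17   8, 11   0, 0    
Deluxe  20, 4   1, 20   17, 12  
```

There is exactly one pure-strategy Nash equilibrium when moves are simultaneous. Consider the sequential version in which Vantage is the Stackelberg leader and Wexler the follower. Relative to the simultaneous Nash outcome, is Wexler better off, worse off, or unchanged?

unchanged

Work backward from Wexler's decision.
- Basic: Wexler compares 11, 15, 16 and picks Z; Vantage would get 19.
- Plus: Wexler compares 17, 11, 0 and picks X; Vantage would get 1.
- Deluxe: Wexler compares 4, 20, 12 and picks Y; Vantage would get 1.
Vantage's induced payoffs are 19, 1, 1, so Vantage commits to Basic. Subgame-perfect outcome: (Basic, Z) with payoffs (19, 16).
Under simultaneous play:
Vantage's best replies: X→Deluxe; Y→Plus; Z→Basic.
Wexler's best replies: Basic→Z; Plus→X; Deluxe→Y.
The unique mutual best reply is (Basic, Z), giving (19, 16).
Wexler earns 16 sequentially versus 16 at the Nash outcome: unchanged.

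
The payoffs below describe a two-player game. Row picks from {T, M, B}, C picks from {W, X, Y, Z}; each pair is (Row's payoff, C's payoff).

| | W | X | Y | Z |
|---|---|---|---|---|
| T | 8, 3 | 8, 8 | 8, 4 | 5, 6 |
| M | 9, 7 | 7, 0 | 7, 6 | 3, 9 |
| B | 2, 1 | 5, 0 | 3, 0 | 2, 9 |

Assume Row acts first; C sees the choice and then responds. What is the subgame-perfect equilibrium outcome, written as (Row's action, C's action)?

Backward induction with Row moving first.
- T: C compares 3, 8, 4, 6 and picks X; Row would get 8.
- M: C compares 7, 0, 6, 9 and picks Z; Row would get 3.
- B: C compares 1, 0, 0, 9 and picks Z; Row would get 2.
Row's induced payoffs are 8, 3, 2, so Row commits to T. Subgame-perfect outcome: (T, X) with payoffs (8, 8).

(T, X)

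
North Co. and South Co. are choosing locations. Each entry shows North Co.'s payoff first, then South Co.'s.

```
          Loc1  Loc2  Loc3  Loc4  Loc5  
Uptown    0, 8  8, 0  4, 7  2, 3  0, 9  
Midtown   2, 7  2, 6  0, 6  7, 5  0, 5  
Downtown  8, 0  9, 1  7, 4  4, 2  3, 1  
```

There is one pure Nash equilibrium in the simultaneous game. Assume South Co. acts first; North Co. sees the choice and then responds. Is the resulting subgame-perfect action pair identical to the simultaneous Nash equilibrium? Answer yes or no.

Solve by backward induction (South Co. leads).
- Loc1: BR = Downtown, leader payoff 0.
- Loc2: BR = Downtown, leader payoff 1.
- Loc3: BR = Downtown, leader payoff 4.
- Loc4: BR = Midtown, leader payoff 5.
- Loc5: BR = Downtown, leader payoff 1.
South Co.'s induced payoffs are 0, 1, 4, 5, 1, so South Co. commits to Loc4. Subgame-perfect outcome: (Midtown, Loc4) with payoffs (7, 5).
For the simultaneous game, intersect best replies.
North Co.'s best replies: Loc1→Downtown; Loc2→Downtown; Loc3→Downtown; Loc4→Midtown; Loc5→Downtown.
South Co.'s best replies: Uptown→Loc5; Midtown→Loc1; Downtown→Loc3.
Only (Downtown, Loc3) has each player best-responding; Nash payoffs (7, 4).
Sequential outcome (Midtown, Loc4) differs from the Nash profile (Downtown, Loc3).

no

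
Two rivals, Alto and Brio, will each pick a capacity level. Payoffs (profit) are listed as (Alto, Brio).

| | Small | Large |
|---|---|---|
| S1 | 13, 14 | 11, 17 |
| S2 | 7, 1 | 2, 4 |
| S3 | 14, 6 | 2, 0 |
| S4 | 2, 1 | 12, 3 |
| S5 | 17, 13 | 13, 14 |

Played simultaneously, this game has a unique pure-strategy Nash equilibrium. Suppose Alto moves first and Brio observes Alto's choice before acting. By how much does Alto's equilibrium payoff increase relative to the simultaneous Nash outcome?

1

Brio best-responds to each possible Alto move:
- S1: Brio compares 14, 17 and picks Large; Alto would get 11.
- S2: Brio compares 1, 4 and picks Large; Alto would get 2.
- S3: Brio compares 6, 0 and picks Small; Alto would get 14.
- S4: Brio compares 1, 3 and picks Large; Alto would get 12.
- S5: Brio compares 13, 14 and picks Large; Alto would get 13.
Among 11, 2, 14, 12, 13, the best is 14 at S3. Subgame-perfect outcome: (S3, Small) with payoffs (14, 6).
Now find the simultaneous Nash equilibrium.
Alto's best replies: Small→S5; Large→S5.
Brio's best replies: S1→Large; S2→Large; S3→Small; S4→Large; S5→Large.
Only (S5, Large) has each player best-responding; Nash payoffs (13, 14).
Alto's commitment gain: 14 − 13 = 1.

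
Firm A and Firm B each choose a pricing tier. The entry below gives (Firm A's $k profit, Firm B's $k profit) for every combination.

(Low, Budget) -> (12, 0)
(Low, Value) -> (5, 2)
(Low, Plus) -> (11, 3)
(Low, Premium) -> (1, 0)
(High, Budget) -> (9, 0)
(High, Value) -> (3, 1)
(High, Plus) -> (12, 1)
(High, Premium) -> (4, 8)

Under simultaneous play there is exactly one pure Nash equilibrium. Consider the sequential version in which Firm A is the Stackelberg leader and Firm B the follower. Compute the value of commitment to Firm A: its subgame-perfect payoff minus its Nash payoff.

7

Firm B best-responds to each possible Firm A move:
- Low: BR = Plus, leader payoff 11.
- High: BR = Premium, leader payoff 4.
Firm A's induced payoffs are 11, 4, so Firm A commits to Low. Subgame-perfect outcome: (Low, Plus) with payoffs (11, 3).
Now find the simultaneous Nash equilibrium.
Firm A's best replies: Budget→Low; Value→Low; Plus→High; Premium→High.
Firm B's best replies: Low→Plus; High→Premium.
Only (High, Premium) has each player best-responding; Nash payoffs (4, 8).
Firm A's commitment gain: 11 − 4 = 7.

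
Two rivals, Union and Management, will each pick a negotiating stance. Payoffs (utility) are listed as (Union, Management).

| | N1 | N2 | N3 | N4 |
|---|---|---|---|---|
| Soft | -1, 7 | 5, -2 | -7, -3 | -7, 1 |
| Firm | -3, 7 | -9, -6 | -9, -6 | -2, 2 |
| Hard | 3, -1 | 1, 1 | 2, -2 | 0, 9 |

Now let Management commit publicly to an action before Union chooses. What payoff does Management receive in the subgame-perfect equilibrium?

9

Union best-responds to each possible Management move:
- N1 → Union plays Hard (best of -1, -3, 3); Management gets -1.
- N2 → Union plays Soft (best of 5, -9, 1); Management gets -2.
- N3 → Union plays Hard (best of -7, -9, 2); Management gets -2.
- N4 → Union plays Hard (best of -7, -2, 0); Management gets 9.
Among -1, -2, -2, 9, the best is 9 at N4. Subgame-perfect outcome: (Hard, N4) with payoffs (0, 9).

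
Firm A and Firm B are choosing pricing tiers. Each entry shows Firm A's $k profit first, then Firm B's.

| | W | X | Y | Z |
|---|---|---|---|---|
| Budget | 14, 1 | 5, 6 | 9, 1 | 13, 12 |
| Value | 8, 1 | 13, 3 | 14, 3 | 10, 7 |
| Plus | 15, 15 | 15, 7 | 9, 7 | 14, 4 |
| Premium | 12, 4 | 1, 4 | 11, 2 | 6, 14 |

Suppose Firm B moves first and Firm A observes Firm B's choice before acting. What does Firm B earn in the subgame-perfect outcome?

Firm A best-responds to each possible Firm B move:
- W: Firm A compares 14, 8, 15, 12 and picks Plus; Firm B would get 15.
- X: Firm A compares 5, 13, 15, 1 and picks Plus; Firm B would get 7.
- Y: Firm A compares 9, 14, 9, 11 and picks Value; Firm B would get 3.
- Z: Firm A compares 13, 10, 14, 6 and picks Plus; Firm B would get 4.
Maximizing over 15, 7, 3, 4, Firm B chooses W. Subgame-perfect outcome: (Plus, W) with payoffs (15, 15).

15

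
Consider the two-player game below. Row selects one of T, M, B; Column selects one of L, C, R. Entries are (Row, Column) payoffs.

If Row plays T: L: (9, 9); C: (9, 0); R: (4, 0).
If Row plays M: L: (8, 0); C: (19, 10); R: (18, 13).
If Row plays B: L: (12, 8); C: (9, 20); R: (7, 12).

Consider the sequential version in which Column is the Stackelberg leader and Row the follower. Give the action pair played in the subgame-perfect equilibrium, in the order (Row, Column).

Solve by backward induction (Column leads).
- L: Row compares 9, 8, 12 and picks B; Column would get 8.
- C: Row compares 9, 19, 9 and picks M; Column would get 10.
- R: Row compares 4, 18, 7 and picks M; Column would get 13.
Maximizing over 8, 10, 13, Column chooses R. Subgame-perfect outcome: (M, R) with payoffs (18, 13).

(M, R)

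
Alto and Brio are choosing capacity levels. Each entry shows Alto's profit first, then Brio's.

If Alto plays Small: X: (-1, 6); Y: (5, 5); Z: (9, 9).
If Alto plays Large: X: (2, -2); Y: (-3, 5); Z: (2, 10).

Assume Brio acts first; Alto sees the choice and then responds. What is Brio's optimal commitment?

Z

Alto best-responds to each possible Brio move:
- X → Alto plays Large (best of -1, 2); Brio gets -2.
- Y → Alto plays Small (best of 5, -3); Brio gets 5.
- Z → Alto plays Small (best of 9, 2); Brio gets 9.
Maximizing over -2, 5, 9, Brio chooses Z. Subgame-perfect outcome: (Small, Z) with payoffs (9, 9).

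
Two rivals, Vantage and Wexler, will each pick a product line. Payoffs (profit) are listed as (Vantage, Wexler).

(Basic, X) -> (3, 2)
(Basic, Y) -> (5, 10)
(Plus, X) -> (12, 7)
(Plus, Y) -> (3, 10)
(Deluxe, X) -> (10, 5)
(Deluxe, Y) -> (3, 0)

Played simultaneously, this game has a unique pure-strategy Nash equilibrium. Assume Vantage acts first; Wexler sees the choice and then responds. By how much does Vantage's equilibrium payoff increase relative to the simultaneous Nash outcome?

Work backward from Wexler's decision.
- Basic → Wexler plays Y (best of 2, 10); Vantage gets 5.
- Plus → Wexler plays Y (best of 7, 10); Vantage gets 3.
- Deluxe → Wexler plays X (best of 5, 0); Vantage gets 10.
Maximizing over 5, 3, 10, Vantage chooses Deluxe. Subgame-perfect outcome: (Deluxe, X) with payoffs (10, 5).
For the simultaneous game, intersect best replies.
Vantage's best replies: X→Plus; Y→Basic.
Wexler's best replies: Basic→Y; Plus→Y; Deluxe→X.
Only (Basic, Y) has each player best-responding; Nash payoffs (5, 10).
Vantage's commitment gain: 10 − 5 = 5.

5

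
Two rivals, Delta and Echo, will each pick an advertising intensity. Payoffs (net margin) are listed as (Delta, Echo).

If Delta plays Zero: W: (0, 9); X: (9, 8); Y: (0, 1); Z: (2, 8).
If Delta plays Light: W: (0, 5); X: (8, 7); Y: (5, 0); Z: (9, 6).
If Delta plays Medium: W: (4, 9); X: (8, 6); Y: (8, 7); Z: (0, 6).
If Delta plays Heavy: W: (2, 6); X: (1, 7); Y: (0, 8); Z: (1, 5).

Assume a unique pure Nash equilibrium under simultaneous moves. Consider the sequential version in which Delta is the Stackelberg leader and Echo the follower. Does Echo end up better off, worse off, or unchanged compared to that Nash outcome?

worse off

Work backward from Echo's decision.
- Zero → Echo plays W (best of 9, 8, 1, 8); Delta gets 0.
- Light → Echo plays X (best of 5, 7, 0, 6); Delta gets 8.
- Medium → Echo plays W (best of 9, 6, 7, 6); Delta gets 4.
- Heavy → Echo plays Y (best of 6, 7, 8, 5); Delta gets 0.
Maximizing over 0, 8, 4, 0, Delta chooses Light. Subgame-perfect outcome: (Light, X) with payoffs (8, 7).
Under simultaneous play:
Delta's best replies: W→Medium; X→Zero; Y→Medium; Z→Light.
Echo's best replies: Zero→W; Light→X; Medium→W; Heavy→Y.
Only (Medium, W) has each player best-responding; Nash payoffs (4, 9).
Echo earns 7 sequentially versus 9 at the Nash outcome: worse off.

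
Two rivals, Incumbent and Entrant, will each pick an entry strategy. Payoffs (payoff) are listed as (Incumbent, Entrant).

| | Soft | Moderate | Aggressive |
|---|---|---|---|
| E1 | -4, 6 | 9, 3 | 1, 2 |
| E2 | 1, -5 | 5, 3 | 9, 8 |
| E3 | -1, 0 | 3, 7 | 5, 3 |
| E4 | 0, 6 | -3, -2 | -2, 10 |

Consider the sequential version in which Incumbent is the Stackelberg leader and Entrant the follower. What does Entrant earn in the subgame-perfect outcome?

8

Backward induction with Incumbent moving first.
- E1: Entrant compares 6, 3, 2 and picks Soft; Incumbent would get -4.
- E2: Entrant compares -5, 3, 8 and picks Aggressive; Incumbent would get 9.
- E3: Entrant compares 0, 7, 3 and picks Moderate; Incumbent would get 3.
- E4: Entrant compares 6, -2, 10 and picks Aggressive; Incumbent would get -2.
Among -4, 9, 3, -2, the best is 9 at E2. Subgame-perfect outcome: (E2, Aggressive) with payoffs (9, 8).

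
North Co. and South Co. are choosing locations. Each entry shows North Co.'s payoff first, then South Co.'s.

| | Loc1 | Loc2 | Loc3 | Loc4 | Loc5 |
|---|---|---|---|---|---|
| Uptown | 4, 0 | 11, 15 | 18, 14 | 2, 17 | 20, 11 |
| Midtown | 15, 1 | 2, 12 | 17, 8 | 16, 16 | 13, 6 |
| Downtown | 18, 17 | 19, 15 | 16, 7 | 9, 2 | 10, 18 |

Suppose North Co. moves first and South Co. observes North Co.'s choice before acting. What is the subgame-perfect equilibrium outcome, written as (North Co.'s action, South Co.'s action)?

(Midtown, Loc4)

Work backward from South Co.'s decision.
- Uptown → South Co. plays Loc4 (best of 0, 15, 14, 17, 11); North Co. gets 2.
- Midtown → South Co. plays Loc4 (best of 1, 12, 8, 16, 6); North Co. gets 16.
- Downtown → South Co. plays Loc5 (best of 17, 15, 7, 2, 18); North Co. gets 10.
North Co.'s induced payoffs are 2, 16, 10, so North Co. commits to Midtown. Subgame-perfect outcome: (Midtown, Loc4) with payoffs (16, 16).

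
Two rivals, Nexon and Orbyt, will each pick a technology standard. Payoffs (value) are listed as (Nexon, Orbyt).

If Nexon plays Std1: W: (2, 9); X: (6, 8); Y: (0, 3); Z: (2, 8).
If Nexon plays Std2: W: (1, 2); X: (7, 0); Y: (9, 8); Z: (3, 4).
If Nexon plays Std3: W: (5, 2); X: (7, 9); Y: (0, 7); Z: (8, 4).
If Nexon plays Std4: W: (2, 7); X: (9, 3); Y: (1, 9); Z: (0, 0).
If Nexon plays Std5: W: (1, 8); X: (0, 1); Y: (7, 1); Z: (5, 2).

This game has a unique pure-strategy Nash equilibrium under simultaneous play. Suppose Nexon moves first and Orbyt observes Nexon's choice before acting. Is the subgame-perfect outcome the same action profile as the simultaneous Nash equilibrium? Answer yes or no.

Backward induction with Nexon moving first.
- Std1: BR = W, leader payoff 2.
- Std2: BR = Y, leader payoff 9.
- Std3: BR = X, leader payoff 7.
- Std4: BR = Y, leader payoff 1.
- Std5: BR = W, leader payoff 1.
Maximizing over 2, 9, 7, 1, 1, Nexon chooses Std2. Subgame-perfect outcome: (Std2, Y) with payoffs (9, 8).
Under simultaneous play:
Nexon's best replies: W→Std3; X→Std4; Y→Std2; Z→Std3.
Orbyt's best replies: Std1→W; Std2→Y; Std3→X; Std4→Y; Std5→W.
The unique mutual best reply is (Std2, Y), giving (9, 8).
Sequential outcome (Std2, Y) coincides with the Nash profile (Std2, Y).

yes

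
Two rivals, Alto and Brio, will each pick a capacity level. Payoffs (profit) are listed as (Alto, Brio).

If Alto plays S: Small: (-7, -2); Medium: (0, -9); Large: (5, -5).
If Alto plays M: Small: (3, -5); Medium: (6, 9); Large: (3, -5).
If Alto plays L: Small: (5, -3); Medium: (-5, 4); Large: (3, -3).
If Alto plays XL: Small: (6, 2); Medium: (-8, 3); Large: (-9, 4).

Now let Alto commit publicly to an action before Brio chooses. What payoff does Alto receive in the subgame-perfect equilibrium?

Solve by backward induction (Alto leads).
- S → Brio plays Small (best of -2, -9, -5); Alto gets -7.
- M → Brio plays Medium (best of -5, 9, -5); Alto gets 6.
- L → Brio plays Medium (best of -3, 4, -3); Alto gets -5.
- XL → Brio plays Large (best of 2, 3, 4); Alto gets -9.
Among -7, 6, -5, -9, the best is 6 at M. Subgame-perfect outcome: (M, Medium) with payoffs (6, 9).

6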